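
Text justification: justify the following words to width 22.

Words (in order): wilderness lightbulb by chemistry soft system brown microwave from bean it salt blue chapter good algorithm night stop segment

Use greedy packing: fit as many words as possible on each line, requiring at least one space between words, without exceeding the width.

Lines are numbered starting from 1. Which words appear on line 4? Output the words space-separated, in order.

Line 1: ['wilderness', 'lightbulb'] (min_width=20, slack=2)
Line 2: ['by', 'chemistry', 'soft'] (min_width=17, slack=5)
Line 3: ['system', 'brown', 'microwave'] (min_width=22, slack=0)
Line 4: ['from', 'bean', 'it', 'salt', 'blue'] (min_width=22, slack=0)
Line 5: ['chapter', 'good', 'algorithm'] (min_width=22, slack=0)
Line 6: ['night', 'stop', 'segment'] (min_width=18, slack=4)

Answer: from bean it salt blue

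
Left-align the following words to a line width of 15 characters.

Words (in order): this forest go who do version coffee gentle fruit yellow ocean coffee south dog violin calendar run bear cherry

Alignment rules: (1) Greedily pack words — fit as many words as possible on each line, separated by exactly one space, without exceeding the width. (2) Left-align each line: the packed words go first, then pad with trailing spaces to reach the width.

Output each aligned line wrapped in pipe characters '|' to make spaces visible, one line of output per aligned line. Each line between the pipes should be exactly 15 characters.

Answer: |this forest go |
|who do version |
|coffee gentle  |
|fruit yellow   |
|ocean coffee   |
|south dog      |
|violin calendar|
|run bear cherry|

Derivation:
Line 1: ['this', 'forest', 'go'] (min_width=14, slack=1)
Line 2: ['who', 'do', 'version'] (min_width=14, slack=1)
Line 3: ['coffee', 'gentle'] (min_width=13, slack=2)
Line 4: ['fruit', 'yellow'] (min_width=12, slack=3)
Line 5: ['ocean', 'coffee'] (min_width=12, slack=3)
Line 6: ['south', 'dog'] (min_width=9, slack=6)
Line 7: ['violin', 'calendar'] (min_width=15, slack=0)
Line 8: ['run', 'bear', 'cherry'] (min_width=15, slack=0)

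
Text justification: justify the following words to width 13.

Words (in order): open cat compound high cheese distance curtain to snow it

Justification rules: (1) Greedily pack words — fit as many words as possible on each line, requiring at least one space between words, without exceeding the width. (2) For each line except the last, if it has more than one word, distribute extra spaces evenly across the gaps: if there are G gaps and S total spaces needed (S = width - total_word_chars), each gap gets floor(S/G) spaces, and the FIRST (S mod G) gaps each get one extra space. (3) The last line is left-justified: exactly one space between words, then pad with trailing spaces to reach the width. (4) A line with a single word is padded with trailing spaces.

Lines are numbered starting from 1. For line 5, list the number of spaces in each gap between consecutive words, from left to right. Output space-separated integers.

Line 1: ['open', 'cat'] (min_width=8, slack=5)
Line 2: ['compound', 'high'] (min_width=13, slack=0)
Line 3: ['cheese'] (min_width=6, slack=7)
Line 4: ['distance'] (min_width=8, slack=5)
Line 5: ['curtain', 'to'] (min_width=10, slack=3)
Line 6: ['snow', 'it'] (min_width=7, slack=6)

Answer: 4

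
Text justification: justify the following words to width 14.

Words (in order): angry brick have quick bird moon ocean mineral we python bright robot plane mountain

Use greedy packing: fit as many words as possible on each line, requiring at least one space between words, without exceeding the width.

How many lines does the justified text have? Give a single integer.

Answer: 7

Derivation:
Line 1: ['angry', 'brick'] (min_width=11, slack=3)
Line 2: ['have', 'quick'] (min_width=10, slack=4)
Line 3: ['bird', 'moon'] (min_width=9, slack=5)
Line 4: ['ocean', 'mineral'] (min_width=13, slack=1)
Line 5: ['we', 'python'] (min_width=9, slack=5)
Line 6: ['bright', 'robot'] (min_width=12, slack=2)
Line 7: ['plane', 'mountain'] (min_width=14, slack=0)
Total lines: 7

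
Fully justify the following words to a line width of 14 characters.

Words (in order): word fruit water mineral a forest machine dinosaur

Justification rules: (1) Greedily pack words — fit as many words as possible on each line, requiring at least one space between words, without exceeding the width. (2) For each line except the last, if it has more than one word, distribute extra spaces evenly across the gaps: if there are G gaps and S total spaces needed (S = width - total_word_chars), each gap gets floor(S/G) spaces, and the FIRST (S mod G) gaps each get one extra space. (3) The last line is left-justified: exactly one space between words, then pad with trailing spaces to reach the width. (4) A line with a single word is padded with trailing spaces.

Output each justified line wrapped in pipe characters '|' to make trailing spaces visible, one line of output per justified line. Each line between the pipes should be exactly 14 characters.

Line 1: ['word', 'fruit'] (min_width=10, slack=4)
Line 2: ['water', 'mineral'] (min_width=13, slack=1)
Line 3: ['a', 'forest'] (min_width=8, slack=6)
Line 4: ['machine'] (min_width=7, slack=7)
Line 5: ['dinosaur'] (min_width=8, slack=6)

Answer: |word     fruit|
|water  mineral|
|a       forest|
|machine       |
|dinosaur      |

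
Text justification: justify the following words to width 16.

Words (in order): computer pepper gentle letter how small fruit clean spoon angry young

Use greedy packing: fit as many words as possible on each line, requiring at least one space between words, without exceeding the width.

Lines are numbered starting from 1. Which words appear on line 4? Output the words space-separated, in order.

Line 1: ['computer', 'pepper'] (min_width=15, slack=1)
Line 2: ['gentle', 'letter'] (min_width=13, slack=3)
Line 3: ['how', 'small', 'fruit'] (min_width=15, slack=1)
Line 4: ['clean', 'spoon'] (min_width=11, slack=5)
Line 5: ['angry', 'young'] (min_width=11, slack=5)

Answer: clean spoon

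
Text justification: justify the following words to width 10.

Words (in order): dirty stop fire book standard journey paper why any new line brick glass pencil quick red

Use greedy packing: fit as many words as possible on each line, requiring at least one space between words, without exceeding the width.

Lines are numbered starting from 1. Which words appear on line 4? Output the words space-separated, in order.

Answer: journey

Derivation:
Line 1: ['dirty', 'stop'] (min_width=10, slack=0)
Line 2: ['fire', 'book'] (min_width=9, slack=1)
Line 3: ['standard'] (min_width=8, slack=2)
Line 4: ['journey'] (min_width=7, slack=3)
Line 5: ['paper', 'why'] (min_width=9, slack=1)
Line 6: ['any', 'new'] (min_width=7, slack=3)
Line 7: ['line', 'brick'] (min_width=10, slack=0)
Line 8: ['glass'] (min_width=5, slack=5)
Line 9: ['pencil'] (min_width=6, slack=4)
Line 10: ['quick', 'red'] (min_width=9, slack=1)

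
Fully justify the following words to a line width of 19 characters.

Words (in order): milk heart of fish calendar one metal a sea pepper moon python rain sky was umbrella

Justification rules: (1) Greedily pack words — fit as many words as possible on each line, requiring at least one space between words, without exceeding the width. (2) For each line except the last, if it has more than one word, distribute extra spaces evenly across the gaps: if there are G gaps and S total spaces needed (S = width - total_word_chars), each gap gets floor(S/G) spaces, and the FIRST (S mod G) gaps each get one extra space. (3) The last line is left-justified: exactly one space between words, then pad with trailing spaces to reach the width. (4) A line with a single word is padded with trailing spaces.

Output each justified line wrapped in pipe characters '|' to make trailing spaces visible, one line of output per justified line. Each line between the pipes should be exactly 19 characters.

Answer: |milk  heart of fish|
|calendar  one metal|
|a  sea  pepper moon|
|python rain sky was|
|umbrella           |

Derivation:
Line 1: ['milk', 'heart', 'of', 'fish'] (min_width=18, slack=1)
Line 2: ['calendar', 'one', 'metal'] (min_width=18, slack=1)
Line 3: ['a', 'sea', 'pepper', 'moon'] (min_width=17, slack=2)
Line 4: ['python', 'rain', 'sky', 'was'] (min_width=19, slack=0)
Line 5: ['umbrella'] (min_width=8, slack=11)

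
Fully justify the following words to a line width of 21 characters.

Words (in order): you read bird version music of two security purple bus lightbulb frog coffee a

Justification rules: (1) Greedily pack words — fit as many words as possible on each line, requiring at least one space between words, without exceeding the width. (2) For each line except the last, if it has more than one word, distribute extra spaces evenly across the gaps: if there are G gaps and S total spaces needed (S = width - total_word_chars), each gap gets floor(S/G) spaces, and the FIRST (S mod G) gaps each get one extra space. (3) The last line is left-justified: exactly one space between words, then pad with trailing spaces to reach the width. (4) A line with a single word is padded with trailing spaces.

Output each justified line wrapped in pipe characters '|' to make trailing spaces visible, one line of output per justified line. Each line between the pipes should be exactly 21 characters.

Answer: |you read bird version|
|music of two security|
|purple  bus lightbulb|
|frog coffee a        |

Derivation:
Line 1: ['you', 'read', 'bird', 'version'] (min_width=21, slack=0)
Line 2: ['music', 'of', 'two', 'security'] (min_width=21, slack=0)
Line 3: ['purple', 'bus', 'lightbulb'] (min_width=20, slack=1)
Line 4: ['frog', 'coffee', 'a'] (min_width=13, slack=8)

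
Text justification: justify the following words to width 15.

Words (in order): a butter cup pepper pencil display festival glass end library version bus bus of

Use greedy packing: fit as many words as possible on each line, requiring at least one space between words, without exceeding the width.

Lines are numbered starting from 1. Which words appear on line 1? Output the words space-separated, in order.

Answer: a butter cup

Derivation:
Line 1: ['a', 'butter', 'cup'] (min_width=12, slack=3)
Line 2: ['pepper', 'pencil'] (min_width=13, slack=2)
Line 3: ['display'] (min_width=7, slack=8)
Line 4: ['festival', 'glass'] (min_width=14, slack=1)
Line 5: ['end', 'library'] (min_width=11, slack=4)
Line 6: ['version', 'bus', 'bus'] (min_width=15, slack=0)
Line 7: ['of'] (min_width=2, slack=13)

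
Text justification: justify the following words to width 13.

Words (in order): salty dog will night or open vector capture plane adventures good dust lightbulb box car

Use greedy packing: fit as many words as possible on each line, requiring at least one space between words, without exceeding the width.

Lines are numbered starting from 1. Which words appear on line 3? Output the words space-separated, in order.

Answer: open vector

Derivation:
Line 1: ['salty', 'dog'] (min_width=9, slack=4)
Line 2: ['will', 'night', 'or'] (min_width=13, slack=0)
Line 3: ['open', 'vector'] (min_width=11, slack=2)
Line 4: ['capture', 'plane'] (min_width=13, slack=0)
Line 5: ['adventures'] (min_width=10, slack=3)
Line 6: ['good', 'dust'] (min_width=9, slack=4)
Line 7: ['lightbulb', 'box'] (min_width=13, slack=0)
Line 8: ['car'] (min_width=3, slack=10)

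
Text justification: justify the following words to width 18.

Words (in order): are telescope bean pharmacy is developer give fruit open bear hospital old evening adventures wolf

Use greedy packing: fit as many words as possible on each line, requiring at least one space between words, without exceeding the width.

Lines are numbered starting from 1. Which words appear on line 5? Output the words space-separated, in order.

Line 1: ['are', 'telescope', 'bean'] (min_width=18, slack=0)
Line 2: ['pharmacy', 'is'] (min_width=11, slack=7)
Line 3: ['developer', 'give'] (min_width=14, slack=4)
Line 4: ['fruit', 'open', 'bear'] (min_width=15, slack=3)
Line 5: ['hospital', 'old'] (min_width=12, slack=6)
Line 6: ['evening', 'adventures'] (min_width=18, slack=0)
Line 7: ['wolf'] (min_width=4, slack=14)

Answer: hospital old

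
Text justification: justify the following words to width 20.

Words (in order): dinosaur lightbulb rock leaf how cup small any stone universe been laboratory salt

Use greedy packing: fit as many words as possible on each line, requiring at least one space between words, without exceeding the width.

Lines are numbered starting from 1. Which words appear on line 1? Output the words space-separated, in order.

Answer: dinosaur lightbulb

Derivation:
Line 1: ['dinosaur', 'lightbulb'] (min_width=18, slack=2)
Line 2: ['rock', 'leaf', 'how', 'cup'] (min_width=17, slack=3)
Line 3: ['small', 'any', 'stone'] (min_width=15, slack=5)
Line 4: ['universe', 'been'] (min_width=13, slack=7)
Line 5: ['laboratory', 'salt'] (min_width=15, slack=5)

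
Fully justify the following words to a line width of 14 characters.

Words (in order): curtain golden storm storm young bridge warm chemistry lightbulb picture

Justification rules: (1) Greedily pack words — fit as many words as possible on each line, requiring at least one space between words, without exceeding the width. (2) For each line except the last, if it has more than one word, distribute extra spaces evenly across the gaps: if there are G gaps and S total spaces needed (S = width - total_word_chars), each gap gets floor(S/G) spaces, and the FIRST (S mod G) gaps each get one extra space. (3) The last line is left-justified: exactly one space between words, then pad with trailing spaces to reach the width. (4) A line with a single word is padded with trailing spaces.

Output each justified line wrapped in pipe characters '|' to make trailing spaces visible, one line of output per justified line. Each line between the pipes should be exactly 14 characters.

Line 1: ['curtain', 'golden'] (min_width=14, slack=0)
Line 2: ['storm', 'storm'] (min_width=11, slack=3)
Line 3: ['young', 'bridge'] (min_width=12, slack=2)
Line 4: ['warm', 'chemistry'] (min_width=14, slack=0)
Line 5: ['lightbulb'] (min_width=9, slack=5)
Line 6: ['picture'] (min_width=7, slack=7)

Answer: |curtain golden|
|storm    storm|
|young   bridge|
|warm chemistry|
|lightbulb     |
|picture       |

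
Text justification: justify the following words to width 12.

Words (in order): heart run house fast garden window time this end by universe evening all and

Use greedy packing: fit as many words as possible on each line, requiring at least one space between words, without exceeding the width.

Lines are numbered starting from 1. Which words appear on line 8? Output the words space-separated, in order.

Answer: and

Derivation:
Line 1: ['heart', 'run'] (min_width=9, slack=3)
Line 2: ['house', 'fast'] (min_width=10, slack=2)
Line 3: ['garden'] (min_width=6, slack=6)
Line 4: ['window', 'time'] (min_width=11, slack=1)
Line 5: ['this', 'end', 'by'] (min_width=11, slack=1)
Line 6: ['universe'] (min_width=8, slack=4)
Line 7: ['evening', 'all'] (min_width=11, slack=1)
Line 8: ['and'] (min_width=3, slack=9)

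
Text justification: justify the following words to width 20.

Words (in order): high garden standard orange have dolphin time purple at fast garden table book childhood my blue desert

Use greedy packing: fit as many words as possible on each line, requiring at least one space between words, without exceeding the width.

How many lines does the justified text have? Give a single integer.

Answer: 6

Derivation:
Line 1: ['high', 'garden', 'standard'] (min_width=20, slack=0)
Line 2: ['orange', 'have', 'dolphin'] (min_width=19, slack=1)
Line 3: ['time', 'purple', 'at', 'fast'] (min_width=19, slack=1)
Line 4: ['garden', 'table', 'book'] (min_width=17, slack=3)
Line 5: ['childhood', 'my', 'blue'] (min_width=17, slack=3)
Line 6: ['desert'] (min_width=6, slack=14)
Total lines: 6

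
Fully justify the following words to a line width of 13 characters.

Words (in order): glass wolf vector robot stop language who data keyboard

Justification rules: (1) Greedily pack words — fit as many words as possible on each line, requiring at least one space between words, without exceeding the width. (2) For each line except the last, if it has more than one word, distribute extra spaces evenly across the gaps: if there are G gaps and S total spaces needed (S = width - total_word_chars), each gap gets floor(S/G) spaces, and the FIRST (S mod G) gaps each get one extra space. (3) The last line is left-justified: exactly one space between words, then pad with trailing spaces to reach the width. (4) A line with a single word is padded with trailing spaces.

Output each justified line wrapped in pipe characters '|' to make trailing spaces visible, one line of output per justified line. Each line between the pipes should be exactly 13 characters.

Answer: |glass    wolf|
|vector  robot|
|stop language|
|who      data|
|keyboard     |

Derivation:
Line 1: ['glass', 'wolf'] (min_width=10, slack=3)
Line 2: ['vector', 'robot'] (min_width=12, slack=1)
Line 3: ['stop', 'language'] (min_width=13, slack=0)
Line 4: ['who', 'data'] (min_width=8, slack=5)
Line 5: ['keyboard'] (min_width=8, slack=5)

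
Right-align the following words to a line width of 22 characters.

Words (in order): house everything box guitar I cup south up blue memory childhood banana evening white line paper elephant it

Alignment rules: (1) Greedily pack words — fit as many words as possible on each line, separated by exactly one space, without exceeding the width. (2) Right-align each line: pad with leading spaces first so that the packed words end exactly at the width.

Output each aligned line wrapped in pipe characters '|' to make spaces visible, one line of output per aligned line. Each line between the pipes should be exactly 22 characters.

Line 1: ['house', 'everything', 'box'] (min_width=20, slack=2)
Line 2: ['guitar', 'I', 'cup', 'south', 'up'] (min_width=21, slack=1)
Line 3: ['blue', 'memory', 'childhood'] (min_width=21, slack=1)
Line 4: ['banana', 'evening', 'white'] (min_width=20, slack=2)
Line 5: ['line', 'paper', 'elephant', 'it'] (min_width=22, slack=0)

Answer: |  house everything box|
| guitar I cup south up|
| blue memory childhood|
|  banana evening white|
|line paper elephant it|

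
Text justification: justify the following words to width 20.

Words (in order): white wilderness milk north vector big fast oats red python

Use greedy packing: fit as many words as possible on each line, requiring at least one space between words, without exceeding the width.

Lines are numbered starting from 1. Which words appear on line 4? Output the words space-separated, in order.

Answer: python

Derivation:
Line 1: ['white', 'wilderness'] (min_width=16, slack=4)
Line 2: ['milk', 'north', 'vector'] (min_width=17, slack=3)
Line 3: ['big', 'fast', 'oats', 'red'] (min_width=17, slack=3)
Line 4: ['python'] (min_width=6, slack=14)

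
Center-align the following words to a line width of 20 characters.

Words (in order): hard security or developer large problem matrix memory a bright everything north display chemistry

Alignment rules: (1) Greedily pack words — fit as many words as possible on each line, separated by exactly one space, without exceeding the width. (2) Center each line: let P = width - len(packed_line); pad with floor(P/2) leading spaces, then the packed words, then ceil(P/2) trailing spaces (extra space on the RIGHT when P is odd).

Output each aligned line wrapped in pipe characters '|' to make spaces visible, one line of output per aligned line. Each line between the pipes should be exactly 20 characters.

Answer: |  hard security or  |
|  developer large   |
|   problem matrix   |
|  memory a bright   |
|  everything north  |
| display chemistry  |

Derivation:
Line 1: ['hard', 'security', 'or'] (min_width=16, slack=4)
Line 2: ['developer', 'large'] (min_width=15, slack=5)
Line 3: ['problem', 'matrix'] (min_width=14, slack=6)
Line 4: ['memory', 'a', 'bright'] (min_width=15, slack=5)
Line 5: ['everything', 'north'] (min_width=16, slack=4)
Line 6: ['display', 'chemistry'] (min_width=17, slack=3)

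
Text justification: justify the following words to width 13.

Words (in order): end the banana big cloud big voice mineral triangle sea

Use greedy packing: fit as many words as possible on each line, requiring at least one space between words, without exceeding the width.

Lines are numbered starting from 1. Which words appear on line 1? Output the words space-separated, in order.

Answer: end the

Derivation:
Line 1: ['end', 'the'] (min_width=7, slack=6)
Line 2: ['banana', 'big'] (min_width=10, slack=3)
Line 3: ['cloud', 'big'] (min_width=9, slack=4)
Line 4: ['voice', 'mineral'] (min_width=13, slack=0)
Line 5: ['triangle', 'sea'] (min_width=12, slack=1)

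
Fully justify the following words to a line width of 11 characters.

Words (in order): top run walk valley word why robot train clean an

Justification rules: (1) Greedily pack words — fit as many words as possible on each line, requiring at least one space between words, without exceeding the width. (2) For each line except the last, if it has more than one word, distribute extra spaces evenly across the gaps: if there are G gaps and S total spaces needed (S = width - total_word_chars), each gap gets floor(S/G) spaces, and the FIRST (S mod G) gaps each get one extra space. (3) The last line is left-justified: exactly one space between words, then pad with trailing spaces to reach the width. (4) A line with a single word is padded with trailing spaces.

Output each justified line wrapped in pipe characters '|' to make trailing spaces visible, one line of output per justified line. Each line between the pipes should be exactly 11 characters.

Line 1: ['top', 'run'] (min_width=7, slack=4)
Line 2: ['walk', 'valley'] (min_width=11, slack=0)
Line 3: ['word', 'why'] (min_width=8, slack=3)
Line 4: ['robot', 'train'] (min_width=11, slack=0)
Line 5: ['clean', 'an'] (min_width=8, slack=3)

Answer: |top     run|
|walk valley|
|word    why|
|robot train|
|clean an   |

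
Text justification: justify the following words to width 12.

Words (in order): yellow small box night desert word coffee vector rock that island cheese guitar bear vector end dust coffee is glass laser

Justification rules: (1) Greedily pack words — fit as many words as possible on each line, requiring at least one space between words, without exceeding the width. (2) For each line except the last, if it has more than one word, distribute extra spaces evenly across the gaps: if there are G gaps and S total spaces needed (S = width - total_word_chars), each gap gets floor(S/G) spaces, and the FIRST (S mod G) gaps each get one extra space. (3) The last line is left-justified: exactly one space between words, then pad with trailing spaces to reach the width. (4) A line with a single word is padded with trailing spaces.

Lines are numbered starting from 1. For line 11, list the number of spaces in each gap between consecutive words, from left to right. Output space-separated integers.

Answer: 5

Derivation:
Line 1: ['yellow', 'small'] (min_width=12, slack=0)
Line 2: ['box', 'night'] (min_width=9, slack=3)
Line 3: ['desert', 'word'] (min_width=11, slack=1)
Line 4: ['coffee'] (min_width=6, slack=6)
Line 5: ['vector', 'rock'] (min_width=11, slack=1)
Line 6: ['that', 'island'] (min_width=11, slack=1)
Line 7: ['cheese'] (min_width=6, slack=6)
Line 8: ['guitar', 'bear'] (min_width=11, slack=1)
Line 9: ['vector', 'end'] (min_width=10, slack=2)
Line 10: ['dust', 'coffee'] (min_width=11, slack=1)
Line 11: ['is', 'glass'] (min_width=8, slack=4)
Line 12: ['laser'] (min_width=5, slack=7)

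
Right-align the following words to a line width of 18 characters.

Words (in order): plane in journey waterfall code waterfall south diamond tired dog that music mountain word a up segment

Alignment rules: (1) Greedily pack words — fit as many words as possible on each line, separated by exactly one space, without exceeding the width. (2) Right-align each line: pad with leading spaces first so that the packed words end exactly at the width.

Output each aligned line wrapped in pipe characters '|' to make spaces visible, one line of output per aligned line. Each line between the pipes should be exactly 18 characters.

Answer: |  plane in journey|
|    waterfall code|
|   waterfall south|
| diamond tired dog|
|        that music|
|mountain word a up|
|           segment|

Derivation:
Line 1: ['plane', 'in', 'journey'] (min_width=16, slack=2)
Line 2: ['waterfall', 'code'] (min_width=14, slack=4)
Line 3: ['waterfall', 'south'] (min_width=15, slack=3)
Line 4: ['diamond', 'tired', 'dog'] (min_width=17, slack=1)
Line 5: ['that', 'music'] (min_width=10, slack=8)
Line 6: ['mountain', 'word', 'a', 'up'] (min_width=18, slack=0)
Line 7: ['segment'] (min_width=7, slack=11)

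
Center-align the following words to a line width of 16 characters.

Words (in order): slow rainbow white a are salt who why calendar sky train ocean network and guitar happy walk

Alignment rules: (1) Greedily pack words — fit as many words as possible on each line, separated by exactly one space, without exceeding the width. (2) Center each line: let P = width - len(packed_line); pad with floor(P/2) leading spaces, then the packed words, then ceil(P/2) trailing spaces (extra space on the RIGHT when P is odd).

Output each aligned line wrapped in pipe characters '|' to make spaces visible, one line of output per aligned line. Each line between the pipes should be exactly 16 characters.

Answer: |  slow rainbow  |
|white a are salt|
|who why calendar|
|sky train ocean |
|  network and   |
|  guitar happy  |
|      walk      |

Derivation:
Line 1: ['slow', 'rainbow'] (min_width=12, slack=4)
Line 2: ['white', 'a', 'are', 'salt'] (min_width=16, slack=0)
Line 3: ['who', 'why', 'calendar'] (min_width=16, slack=0)
Line 4: ['sky', 'train', 'ocean'] (min_width=15, slack=1)
Line 5: ['network', 'and'] (min_width=11, slack=5)
Line 6: ['guitar', 'happy'] (min_width=12, slack=4)
Line 7: ['walk'] (min_width=4, slack=12)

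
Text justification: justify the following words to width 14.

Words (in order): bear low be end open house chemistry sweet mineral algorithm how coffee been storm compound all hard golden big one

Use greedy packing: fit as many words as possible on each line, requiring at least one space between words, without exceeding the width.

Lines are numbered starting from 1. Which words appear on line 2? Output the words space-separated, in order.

Answer: end open house

Derivation:
Line 1: ['bear', 'low', 'be'] (min_width=11, slack=3)
Line 2: ['end', 'open', 'house'] (min_width=14, slack=0)
Line 3: ['chemistry'] (min_width=9, slack=5)
Line 4: ['sweet', 'mineral'] (min_width=13, slack=1)
Line 5: ['algorithm', 'how'] (min_width=13, slack=1)
Line 6: ['coffee', 'been'] (min_width=11, slack=3)
Line 7: ['storm', 'compound'] (min_width=14, slack=0)
Line 8: ['all', 'hard'] (min_width=8, slack=6)
Line 9: ['golden', 'big', 'one'] (min_width=14, slack=0)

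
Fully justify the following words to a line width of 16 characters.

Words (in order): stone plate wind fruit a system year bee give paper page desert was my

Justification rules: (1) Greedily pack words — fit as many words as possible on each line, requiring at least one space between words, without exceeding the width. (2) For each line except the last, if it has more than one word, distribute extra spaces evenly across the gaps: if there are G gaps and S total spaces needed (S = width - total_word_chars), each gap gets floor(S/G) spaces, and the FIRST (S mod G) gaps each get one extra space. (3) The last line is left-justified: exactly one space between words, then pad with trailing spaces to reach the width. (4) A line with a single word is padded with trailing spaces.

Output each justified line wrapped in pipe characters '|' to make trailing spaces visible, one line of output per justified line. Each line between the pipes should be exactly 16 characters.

Line 1: ['stone', 'plate', 'wind'] (min_width=16, slack=0)
Line 2: ['fruit', 'a', 'system'] (min_width=14, slack=2)
Line 3: ['year', 'bee', 'give'] (min_width=13, slack=3)
Line 4: ['paper', 'page'] (min_width=10, slack=6)
Line 5: ['desert', 'was', 'my'] (min_width=13, slack=3)

Answer: |stone plate wind|
|fruit  a  system|
|year   bee  give|
|paper       page|
|desert was my   |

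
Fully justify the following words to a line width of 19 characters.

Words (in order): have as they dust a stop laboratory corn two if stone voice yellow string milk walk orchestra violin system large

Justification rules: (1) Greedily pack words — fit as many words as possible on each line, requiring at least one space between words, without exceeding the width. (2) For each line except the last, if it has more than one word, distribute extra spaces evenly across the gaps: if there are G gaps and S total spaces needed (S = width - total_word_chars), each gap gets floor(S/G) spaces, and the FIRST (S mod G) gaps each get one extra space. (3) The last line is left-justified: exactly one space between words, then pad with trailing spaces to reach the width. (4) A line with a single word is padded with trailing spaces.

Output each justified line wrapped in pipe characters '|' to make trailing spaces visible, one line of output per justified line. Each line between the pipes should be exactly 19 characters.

Line 1: ['have', 'as', 'they', 'dust', 'a'] (min_width=19, slack=0)
Line 2: ['stop', 'laboratory'] (min_width=15, slack=4)
Line 3: ['corn', 'two', 'if', 'stone'] (min_width=17, slack=2)
Line 4: ['voice', 'yellow', 'string'] (min_width=19, slack=0)
Line 5: ['milk', 'walk', 'orchestra'] (min_width=19, slack=0)
Line 6: ['violin', 'system', 'large'] (min_width=19, slack=0)

Answer: |have as they dust a|
|stop     laboratory|
|corn  two  if stone|
|voice yellow string|
|milk walk orchestra|
|violin system large|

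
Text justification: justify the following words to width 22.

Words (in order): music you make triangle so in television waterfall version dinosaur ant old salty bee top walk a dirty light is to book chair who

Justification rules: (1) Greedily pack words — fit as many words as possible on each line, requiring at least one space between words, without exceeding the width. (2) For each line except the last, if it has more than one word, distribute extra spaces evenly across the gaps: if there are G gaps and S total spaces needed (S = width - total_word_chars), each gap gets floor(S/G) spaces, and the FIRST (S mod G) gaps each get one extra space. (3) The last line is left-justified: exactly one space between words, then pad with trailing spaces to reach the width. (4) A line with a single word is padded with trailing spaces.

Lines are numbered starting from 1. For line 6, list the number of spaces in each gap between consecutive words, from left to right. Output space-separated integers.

Answer: 2 2 2 1

Derivation:
Line 1: ['music', 'you', 'make'] (min_width=14, slack=8)
Line 2: ['triangle', 'so', 'in'] (min_width=14, slack=8)
Line 3: ['television', 'waterfall'] (min_width=20, slack=2)
Line 4: ['version', 'dinosaur', 'ant'] (min_width=20, slack=2)
Line 5: ['old', 'salty', 'bee', 'top', 'walk'] (min_width=22, slack=0)
Line 6: ['a', 'dirty', 'light', 'is', 'to'] (min_width=19, slack=3)
Line 7: ['book', 'chair', 'who'] (min_width=14, slack=8)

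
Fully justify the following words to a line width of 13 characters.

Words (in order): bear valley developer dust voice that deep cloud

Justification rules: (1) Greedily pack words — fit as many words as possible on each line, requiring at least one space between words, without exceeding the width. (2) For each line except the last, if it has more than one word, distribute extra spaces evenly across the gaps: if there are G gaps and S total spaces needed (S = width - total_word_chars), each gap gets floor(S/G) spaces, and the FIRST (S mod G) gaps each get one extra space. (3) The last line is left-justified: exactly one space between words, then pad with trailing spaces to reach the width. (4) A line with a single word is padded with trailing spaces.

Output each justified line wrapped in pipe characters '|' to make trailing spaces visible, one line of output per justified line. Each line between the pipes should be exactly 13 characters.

Answer: |bear   valley|
|developer    |
|dust    voice|
|that     deep|
|cloud        |

Derivation:
Line 1: ['bear', 'valley'] (min_width=11, slack=2)
Line 2: ['developer'] (min_width=9, slack=4)
Line 3: ['dust', 'voice'] (min_width=10, slack=3)
Line 4: ['that', 'deep'] (min_width=9, slack=4)
Line 5: ['cloud'] (min_width=5, slack=8)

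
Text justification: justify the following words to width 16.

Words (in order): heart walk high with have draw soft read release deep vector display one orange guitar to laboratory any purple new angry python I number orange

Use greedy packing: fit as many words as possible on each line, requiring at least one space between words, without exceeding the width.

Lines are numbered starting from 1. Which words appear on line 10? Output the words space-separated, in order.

Answer: python I number

Derivation:
Line 1: ['heart', 'walk', 'high'] (min_width=15, slack=1)
Line 2: ['with', 'have', 'draw'] (min_width=14, slack=2)
Line 3: ['soft', 'read'] (min_width=9, slack=7)
Line 4: ['release', 'deep'] (min_width=12, slack=4)
Line 5: ['vector', 'display'] (min_width=14, slack=2)
Line 6: ['one', 'orange'] (min_width=10, slack=6)
Line 7: ['guitar', 'to'] (min_width=9, slack=7)
Line 8: ['laboratory', 'any'] (min_width=14, slack=2)
Line 9: ['purple', 'new', 'angry'] (min_width=16, slack=0)
Line 10: ['python', 'I', 'number'] (min_width=15, slack=1)
Line 11: ['orange'] (min_width=6, slack=10)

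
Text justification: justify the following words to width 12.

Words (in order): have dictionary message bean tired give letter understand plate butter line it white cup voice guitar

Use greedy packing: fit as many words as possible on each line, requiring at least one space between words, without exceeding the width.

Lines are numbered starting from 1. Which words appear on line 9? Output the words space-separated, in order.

Answer: white cup

Derivation:
Line 1: ['have'] (min_width=4, slack=8)
Line 2: ['dictionary'] (min_width=10, slack=2)
Line 3: ['message', 'bean'] (min_width=12, slack=0)
Line 4: ['tired', 'give'] (min_width=10, slack=2)
Line 5: ['letter'] (min_width=6, slack=6)
Line 6: ['understand'] (min_width=10, slack=2)
Line 7: ['plate', 'butter'] (min_width=12, slack=0)
Line 8: ['line', 'it'] (min_width=7, slack=5)
Line 9: ['white', 'cup'] (min_width=9, slack=3)
Line 10: ['voice', 'guitar'] (min_width=12, slack=0)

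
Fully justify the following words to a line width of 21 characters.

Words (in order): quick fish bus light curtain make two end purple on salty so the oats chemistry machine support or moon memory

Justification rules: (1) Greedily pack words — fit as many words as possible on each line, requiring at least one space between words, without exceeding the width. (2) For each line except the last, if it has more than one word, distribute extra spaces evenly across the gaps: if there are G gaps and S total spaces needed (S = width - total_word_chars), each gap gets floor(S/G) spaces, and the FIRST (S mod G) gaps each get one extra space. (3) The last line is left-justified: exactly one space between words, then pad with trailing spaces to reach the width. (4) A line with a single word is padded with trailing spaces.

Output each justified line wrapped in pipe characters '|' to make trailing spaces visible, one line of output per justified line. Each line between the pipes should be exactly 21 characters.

Line 1: ['quick', 'fish', 'bus', 'light'] (min_width=20, slack=1)
Line 2: ['curtain', 'make', 'two', 'end'] (min_width=20, slack=1)
Line 3: ['purple', 'on', 'salty', 'so'] (min_width=18, slack=3)
Line 4: ['the', 'oats', 'chemistry'] (min_width=18, slack=3)
Line 5: ['machine', 'support', 'or'] (min_width=18, slack=3)
Line 6: ['moon', 'memory'] (min_width=11, slack=10)

Answer: |quick  fish bus light|
|curtain  make two end|
|purple  on  salty  so|
|the   oats  chemistry|
|machine   support  or|
|moon memory          |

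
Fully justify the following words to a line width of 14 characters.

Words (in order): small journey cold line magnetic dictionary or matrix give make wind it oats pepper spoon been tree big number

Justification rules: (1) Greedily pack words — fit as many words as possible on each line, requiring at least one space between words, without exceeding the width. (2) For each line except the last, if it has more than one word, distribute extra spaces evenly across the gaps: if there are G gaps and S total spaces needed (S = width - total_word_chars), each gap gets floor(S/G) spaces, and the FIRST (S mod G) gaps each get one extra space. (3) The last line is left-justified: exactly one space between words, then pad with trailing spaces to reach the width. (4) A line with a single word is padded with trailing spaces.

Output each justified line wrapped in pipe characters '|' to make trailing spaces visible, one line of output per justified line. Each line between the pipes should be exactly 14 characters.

Line 1: ['small', 'journey'] (min_width=13, slack=1)
Line 2: ['cold', 'line'] (min_width=9, slack=5)
Line 3: ['magnetic'] (min_width=8, slack=6)
Line 4: ['dictionary', 'or'] (min_width=13, slack=1)
Line 5: ['matrix', 'give'] (min_width=11, slack=3)
Line 6: ['make', 'wind', 'it'] (min_width=12, slack=2)
Line 7: ['oats', 'pepper'] (min_width=11, slack=3)
Line 8: ['spoon', 'been'] (min_width=10, slack=4)
Line 9: ['tree', 'big'] (min_width=8, slack=6)
Line 10: ['number'] (min_width=6, slack=8)

Answer: |small  journey|
|cold      line|
|magnetic      |
|dictionary  or|
|matrix    give|
|make  wind  it|
|oats    pepper|
|spoon     been|
|tree       big|
|number        |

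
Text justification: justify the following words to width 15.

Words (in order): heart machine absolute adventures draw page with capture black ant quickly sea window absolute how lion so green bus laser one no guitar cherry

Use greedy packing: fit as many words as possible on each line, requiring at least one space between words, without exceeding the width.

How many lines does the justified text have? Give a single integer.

Line 1: ['heart', 'machine'] (min_width=13, slack=2)
Line 2: ['absolute'] (min_width=8, slack=7)
Line 3: ['adventures', 'draw'] (min_width=15, slack=0)
Line 4: ['page', 'with'] (min_width=9, slack=6)
Line 5: ['capture', 'black'] (min_width=13, slack=2)
Line 6: ['ant', 'quickly', 'sea'] (min_width=15, slack=0)
Line 7: ['window', 'absolute'] (min_width=15, slack=0)
Line 8: ['how', 'lion', 'so'] (min_width=11, slack=4)
Line 9: ['green', 'bus', 'laser'] (min_width=15, slack=0)
Line 10: ['one', 'no', 'guitar'] (min_width=13, slack=2)
Line 11: ['cherry'] (min_width=6, slack=9)
Total lines: 11

Answer: 11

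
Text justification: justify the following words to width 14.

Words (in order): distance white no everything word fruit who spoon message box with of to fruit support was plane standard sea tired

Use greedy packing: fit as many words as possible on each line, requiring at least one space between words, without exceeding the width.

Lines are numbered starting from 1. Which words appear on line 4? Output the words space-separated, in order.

Line 1: ['distance', 'white'] (min_width=14, slack=0)
Line 2: ['no', 'everything'] (min_width=13, slack=1)
Line 3: ['word', 'fruit', 'who'] (min_width=14, slack=0)
Line 4: ['spoon', 'message'] (min_width=13, slack=1)
Line 5: ['box', 'with', 'of', 'to'] (min_width=14, slack=0)
Line 6: ['fruit', 'support'] (min_width=13, slack=1)
Line 7: ['was', 'plane'] (min_width=9, slack=5)
Line 8: ['standard', 'sea'] (min_width=12, slack=2)
Line 9: ['tired'] (min_width=5, slack=9)

Answer: spoon message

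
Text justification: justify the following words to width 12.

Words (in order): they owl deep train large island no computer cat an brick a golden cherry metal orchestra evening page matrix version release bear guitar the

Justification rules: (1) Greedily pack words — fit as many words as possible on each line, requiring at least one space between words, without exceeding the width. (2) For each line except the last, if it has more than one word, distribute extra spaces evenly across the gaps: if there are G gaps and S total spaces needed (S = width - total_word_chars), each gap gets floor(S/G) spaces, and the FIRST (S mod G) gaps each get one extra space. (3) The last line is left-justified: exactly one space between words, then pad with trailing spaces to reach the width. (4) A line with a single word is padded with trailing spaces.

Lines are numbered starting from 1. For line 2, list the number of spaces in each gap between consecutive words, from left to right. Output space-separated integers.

Line 1: ['they', 'owl'] (min_width=8, slack=4)
Line 2: ['deep', 'train'] (min_width=10, slack=2)
Line 3: ['large', 'island'] (min_width=12, slack=0)
Line 4: ['no', 'computer'] (min_width=11, slack=1)
Line 5: ['cat', 'an', 'brick'] (min_width=12, slack=0)
Line 6: ['a', 'golden'] (min_width=8, slack=4)
Line 7: ['cherry', 'metal'] (min_width=12, slack=0)
Line 8: ['orchestra'] (min_width=9, slack=3)
Line 9: ['evening', 'page'] (min_width=12, slack=0)
Line 10: ['matrix'] (min_width=6, slack=6)
Line 11: ['version'] (min_width=7, slack=5)
Line 12: ['release', 'bear'] (min_width=12, slack=0)
Line 13: ['guitar', 'the'] (min_width=10, slack=2)

Answer: 3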